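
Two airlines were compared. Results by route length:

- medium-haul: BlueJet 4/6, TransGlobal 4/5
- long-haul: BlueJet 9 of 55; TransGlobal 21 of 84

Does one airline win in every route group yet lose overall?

No

Medium-haul: BlueJet 4/6 = 66.7%, TransGlobal 4/5 = 80.0% → TransGlobal
Long-haul: BlueJet 9/55 = 16.4%, TransGlobal 21/84 = 25.0% → TransGlobal
Overall: BlueJet 13/61 = 21.3%, TransGlobal 25/89 = 28.1% → TransGlobal
TransGlobal wins overall and in every route group — no reversal.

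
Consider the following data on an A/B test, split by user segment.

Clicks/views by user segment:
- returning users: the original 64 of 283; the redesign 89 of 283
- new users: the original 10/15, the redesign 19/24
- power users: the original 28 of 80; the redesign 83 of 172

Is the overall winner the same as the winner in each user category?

Returning users: the original 64/283 = 22.6%, the redesign 89/283 = 31.4% → the redesign
New users: the original 10/15 = 66.7%, the redesign 19/24 = 79.2% → the redesign
Power users: the original 28/80 = 35.0%, the redesign 83/172 = 48.3% → the redesign
Overall: the original 102/378 = 27.0%, the redesign 191/479 = 39.9% → the redesign
The redesign wins overall and in every user group — no reversal.

Yes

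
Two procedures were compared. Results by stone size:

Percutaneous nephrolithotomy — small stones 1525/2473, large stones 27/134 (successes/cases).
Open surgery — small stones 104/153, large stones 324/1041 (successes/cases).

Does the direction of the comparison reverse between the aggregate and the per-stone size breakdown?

Small stones: percutaneous nephrolithotomy 1525/2473 = 61.7%, open surgery 104/153 = 68.0% → open surgery
Large stones: percutaneous nephrolithotomy 27/134 = 20.1%, open surgery 324/1041 = 31.1% → open surgery
Overall: percutaneous nephrolithotomy 1552/2607 = 59.5%, open surgery 428/1194 = 35.8% → percutaneous nephrolithotomy
Open surgery wins each stone group but percutaneous nephrolithotomy wins overall — the comparison reverses. Open surgery's cases skew toward large stones, which has a lower base rate.

Yes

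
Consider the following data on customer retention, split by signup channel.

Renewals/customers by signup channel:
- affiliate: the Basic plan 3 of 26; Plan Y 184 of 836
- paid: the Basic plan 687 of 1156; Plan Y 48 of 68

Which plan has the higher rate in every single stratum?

Plan Y

Affiliate: the Basic plan 3/26 = 11.5%, Plan Y 184/836 = 22.0% → Plan Y
Paid: the Basic plan 687/1156 = 59.4%, Plan Y 48/68 = 70.6% → Plan Y
Plan Y has the higher rate in both groups.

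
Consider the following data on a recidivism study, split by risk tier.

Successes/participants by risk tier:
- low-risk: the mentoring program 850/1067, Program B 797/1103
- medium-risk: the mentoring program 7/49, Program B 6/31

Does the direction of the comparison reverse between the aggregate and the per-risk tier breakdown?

Low-risk: the mentoring program 850/1067 = 79.7%, Program B 797/1103 = 72.3% → the mentoring program
Medium-risk: the mentoring program 7/49 = 14.3%, Program B 6/31 = 19.4% → Program B
Overall: the mentoring program 857/1116 = 76.8%, Program B 803/1134 = 70.8% → the mentoring program
Neither sweeps: the mentoring program wins 1 of 2 groups, Program B wins 1. The mentoring program wins overall but not every group — no Simpson reversal.

No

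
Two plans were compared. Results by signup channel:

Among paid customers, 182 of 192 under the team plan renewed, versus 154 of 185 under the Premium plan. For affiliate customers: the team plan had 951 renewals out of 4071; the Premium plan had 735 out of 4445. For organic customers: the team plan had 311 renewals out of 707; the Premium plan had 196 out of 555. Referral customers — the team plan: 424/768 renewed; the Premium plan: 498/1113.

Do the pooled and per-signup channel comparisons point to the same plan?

Yes

Paid: the team plan 182/192 = 94.8%, the Premium plan 154/185 = 83.2% → the team plan
Affiliate: the team plan 951/4071 = 23.4%, the Premium plan 735/4445 = 16.5% → the team plan
Organic: the team plan 311/707 = 44.0%, the Premium plan 196/555 = 35.3% → the team plan
Referral: the team plan 424/768 = 55.2%, the Premium plan 498/1113 = 44.7% → the team plan
Overall: the team plan 1868/5738 = 32.6%, the Premium plan 1583/6298 = 25.1% → the team plan
The team plan wins overall and in every signup group — no reversal.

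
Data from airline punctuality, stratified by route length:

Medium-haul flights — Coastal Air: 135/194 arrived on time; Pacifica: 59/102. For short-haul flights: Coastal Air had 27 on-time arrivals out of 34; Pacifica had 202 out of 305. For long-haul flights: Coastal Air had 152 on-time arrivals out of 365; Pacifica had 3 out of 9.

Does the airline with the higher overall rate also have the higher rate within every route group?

No

Medium-haul: Coastal Air 135/194 = 69.6%, Pacifica 59/102 = 57.8% → Coastal Air
Short-haul: Coastal Air 27/34 = 79.4%, Pacifica 202/305 = 66.2% → Coastal Air
Long-haul: Coastal Air 152/365 = 41.6%, Pacifica 3/9 = 33.3% → Coastal Air
Overall: Coastal Air 314/593 = 53.0%, Pacifica 264/416 = 63.5% → Pacifica
Coastal Air wins each route group but Pacifica wins overall — the comparison reverses. Coastal Air's flights skew toward long-haul, which has a lower base rate.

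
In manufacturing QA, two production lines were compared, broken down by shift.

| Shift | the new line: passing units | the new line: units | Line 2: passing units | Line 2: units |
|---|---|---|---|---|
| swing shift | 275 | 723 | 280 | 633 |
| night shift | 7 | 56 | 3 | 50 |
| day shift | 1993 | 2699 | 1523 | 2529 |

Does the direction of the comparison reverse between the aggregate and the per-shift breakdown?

No

Swing shift: the new line 275/723 = 38.0%, Line 2 280/633 = 44.2% → Line 2
Night shift: the new line 7/56 = 12.5%, Line 2 3/50 = 6.0% → the new line
Day shift: the new line 1993/2699 = 73.8%, Line 2 1523/2529 = 60.2% → the new line
Overall: the new line 2275/3478 = 65.4%, Line 2 1806/3212 = 56.2% → the new line
Neither sweeps: the new line wins 2 of 3 groups, Line 2 wins 1. The new line wins overall but not every group — no Simpson reversal.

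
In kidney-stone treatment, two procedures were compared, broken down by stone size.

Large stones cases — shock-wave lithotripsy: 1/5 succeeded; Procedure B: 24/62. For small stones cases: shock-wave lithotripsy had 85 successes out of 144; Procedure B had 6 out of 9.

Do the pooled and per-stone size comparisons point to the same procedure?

No

Large stones: shock-wave lithotripsy 1/5 = 20.0%, Procedure B 24/62 = 38.7% → Procedure B
Small stones: shock-wave lithotripsy 85/144 = 59.0%, Procedure B 6/9 = 66.7% → Procedure B
Overall: shock-wave lithotripsy 86/149 = 57.7%, Procedure B 30/71 = 42.3% → shock-wave lithotripsy
Procedure B wins each stone group but shock-wave lithotripsy wins overall — the comparison reverses. Procedure B's cases skew toward large stones, which has a lower base rate.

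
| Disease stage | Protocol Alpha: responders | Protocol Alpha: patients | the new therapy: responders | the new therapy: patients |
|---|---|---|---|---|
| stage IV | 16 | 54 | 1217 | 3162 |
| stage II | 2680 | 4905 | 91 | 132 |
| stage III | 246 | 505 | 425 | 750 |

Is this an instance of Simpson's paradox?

Yes

Stage IV: Protocol Alpha 16/54 = 29.6%, the new therapy 1217/3162 = 38.5% → the new therapy
Stage II: Protocol Alpha 2680/4905 = 54.6%, the new therapy 91/132 = 68.9% → the new therapy
Stage III: Protocol Alpha 246/505 = 48.7%, the new therapy 425/750 = 56.7% → the new therapy
Overall: Protocol Alpha 2942/5464 = 53.8%, the new therapy 1733/4044 = 42.9% → Protocol Alpha
The new therapy wins each disease group but Protocol Alpha wins overall — the comparison reverses. The new therapy's patients skew toward stage IV, which has a lower base rate.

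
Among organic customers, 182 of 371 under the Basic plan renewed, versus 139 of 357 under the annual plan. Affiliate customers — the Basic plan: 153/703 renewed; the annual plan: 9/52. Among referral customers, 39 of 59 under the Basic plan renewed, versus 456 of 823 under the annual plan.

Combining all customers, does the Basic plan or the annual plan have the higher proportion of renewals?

Organic: the Basic plan 182/371 = 49.1%, the annual plan 139/357 = 38.9% → the Basic plan
Affiliate: the Basic plan 153/703 = 21.8%, the annual plan 9/52 = 17.3% → the Basic plan
Referral: the Basic plan 39/59 = 66.1%, the annual plan 456/823 = 55.4% → the Basic plan
Overall: the Basic plan 374/1133 = 33.0%, the annual plan 604/1232 = 49.0% → the annual plan
(The Basic plan wins every signup group but the annual plan wins overall — the Basic plan's customers skew toward the low-rate affiliate group.)

the annual plan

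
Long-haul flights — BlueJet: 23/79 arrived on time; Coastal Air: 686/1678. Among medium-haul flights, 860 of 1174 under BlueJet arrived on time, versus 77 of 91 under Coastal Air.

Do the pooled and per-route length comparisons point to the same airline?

Long-haul: BlueJet 23/79 = 29.1%, Coastal Air 686/1678 = 40.9% → Coastal Air
Medium-haul: BlueJet 860/1174 = 73.3%, Coastal Air 77/91 = 84.6% → Coastal Air
Overall: BlueJet 883/1253 = 70.5%, Coastal Air 763/1769 = 43.1% → BlueJet
Coastal Air wins each route group but BlueJet wins overall — the comparison reverses. Coastal Air's flights skew toward long-haul, which has a lower base rate.

No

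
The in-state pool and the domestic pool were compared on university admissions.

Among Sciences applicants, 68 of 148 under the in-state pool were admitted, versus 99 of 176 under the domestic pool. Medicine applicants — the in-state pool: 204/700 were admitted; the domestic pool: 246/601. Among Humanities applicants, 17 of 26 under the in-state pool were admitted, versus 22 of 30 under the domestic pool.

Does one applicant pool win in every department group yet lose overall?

No

Sciences: the in-state pool 68/148 = 45.9%, the domestic pool 99/176 = 56.2% → the domestic pool
Medicine: the in-state pool 204/700 = 29.1%, the domestic pool 246/601 = 40.9% → the domestic pool
Humanities: the in-state pool 17/26 = 65.4%, the domestic pool 22/30 = 73.3% → the domestic pool
Overall: the in-state pool 289/874 = 33.1%, the domestic pool 367/807 = 45.5% → the domestic pool
The domestic pool wins overall and in every department group — no reversal.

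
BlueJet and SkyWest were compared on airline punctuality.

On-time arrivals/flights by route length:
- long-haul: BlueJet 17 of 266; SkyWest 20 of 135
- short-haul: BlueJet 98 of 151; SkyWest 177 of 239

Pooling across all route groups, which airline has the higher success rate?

Long-haul: BlueJet 17/266 = 6.4%, SkyWest 20/135 = 14.8% → SkyWest
Short-haul: BlueJet 98/151 = 64.9%, SkyWest 177/239 = 74.1% → SkyWest
Overall: BlueJet 115/417 = 27.6%, SkyWest 197/374 = 52.7% → SkyWest

SkyWest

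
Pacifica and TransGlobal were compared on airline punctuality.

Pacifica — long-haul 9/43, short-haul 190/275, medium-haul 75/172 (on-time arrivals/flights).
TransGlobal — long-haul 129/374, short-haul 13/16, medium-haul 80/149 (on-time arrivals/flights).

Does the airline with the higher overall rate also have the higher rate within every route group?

Long-haul: Pacifica 9/43 = 20.9%, TransGlobal 129/374 = 34.5% → TransGlobal
Short-haul: Pacifica 190/275 = 69.1%, TransGlobal 13/16 = 81.2% → TransGlobal
Medium-haul: Pacifica 75/172 = 43.6%, TransGlobal 80/149 = 53.7% → TransGlobal
Overall: Pacifica 274/490 = 55.9%, TransGlobal 222/539 = 41.2% → Pacifica
TransGlobal wins each route group but Pacifica wins overall — the comparison reverses. TransGlobal's flights skew toward long-haul, which has a lower base rate.

No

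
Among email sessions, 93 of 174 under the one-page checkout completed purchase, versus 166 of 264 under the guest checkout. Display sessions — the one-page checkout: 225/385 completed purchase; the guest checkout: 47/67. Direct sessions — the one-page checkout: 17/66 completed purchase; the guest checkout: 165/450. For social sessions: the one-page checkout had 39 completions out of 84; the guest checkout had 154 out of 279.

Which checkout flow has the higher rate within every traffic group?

the guest checkout

Email: the one-page checkout 93/174 = 53.4%, the guest checkout 166/264 = 62.9% → the guest checkout
Display: the one-page checkout 225/385 = 58.4%, the guest checkout 47/67 = 70.1% → the guest checkout
Direct: the one-page checkout 17/66 = 25.8%, the guest checkout 165/450 = 36.7% → the guest checkout
Social: the one-page checkout 39/84 = 46.4%, the guest checkout 154/279 = 55.2% → the guest checkout
The guest checkout has the higher rate in all 4 groups.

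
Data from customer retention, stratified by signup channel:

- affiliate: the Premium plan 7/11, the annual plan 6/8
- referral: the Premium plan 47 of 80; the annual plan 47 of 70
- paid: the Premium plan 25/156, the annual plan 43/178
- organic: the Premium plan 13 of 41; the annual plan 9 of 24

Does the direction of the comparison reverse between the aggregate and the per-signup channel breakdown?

Affiliate: the Premium plan 7/11 = 63.6%, the annual plan 6/8 = 75.0% → the annual plan
Referral: the Premium plan 47/80 = 58.8%, the annual plan 47/70 = 67.1% → the annual plan
Paid: the Premium plan 25/156 = 16.0%, the annual plan 43/178 = 24.2% → the annual plan
Organic: the Premium plan 13/41 = 31.7%, the annual plan 9/24 = 37.5% → the annual plan
Overall: the Premium plan 92/288 = 31.9%, the annual plan 105/280 = 37.5% → the annual plan
The annual plan wins overall and in every signup group — no reversal.

No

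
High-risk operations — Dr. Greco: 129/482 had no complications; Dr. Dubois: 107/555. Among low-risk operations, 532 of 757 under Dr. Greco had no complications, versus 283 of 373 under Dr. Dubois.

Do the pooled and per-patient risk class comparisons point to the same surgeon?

High-risk: Dr. Greco 129/482 = 26.8%, Dr. Dubois 107/555 = 19.3% → Dr. Greco
Low-risk: Dr. Greco 532/757 = 70.3%, Dr. Dubois 283/373 = 75.9% → Dr. Dubois
Overall: Dr. Greco 661/1239 = 53.3%, Dr. Dubois 390/928 = 42.0% → Dr. Greco
Neither sweeps: Dr. Greco wins 1 of 2 groups, Dr. Dubois wins 1. Dr. Greco wins overall but not every group — no Simpson reversal.

No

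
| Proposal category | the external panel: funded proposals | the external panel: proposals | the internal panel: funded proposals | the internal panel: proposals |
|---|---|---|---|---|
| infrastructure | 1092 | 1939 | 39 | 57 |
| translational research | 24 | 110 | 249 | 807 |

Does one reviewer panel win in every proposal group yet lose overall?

Infrastructure: the external panel 1092/1939 = 56.3%, the internal panel 39/57 = 68.4% → the internal panel
Translational research: the external panel 24/110 = 21.8%, the internal panel 249/807 = 30.9% → the internal panel
Overall: the external panel 1116/2049 = 54.5%, the internal panel 288/864 = 33.3% → the external panel
The internal panel wins each proposal group but the external panel wins overall — the comparison reverses. The internal panel's proposals skew toward translational research, which has a lower base rate.

Yes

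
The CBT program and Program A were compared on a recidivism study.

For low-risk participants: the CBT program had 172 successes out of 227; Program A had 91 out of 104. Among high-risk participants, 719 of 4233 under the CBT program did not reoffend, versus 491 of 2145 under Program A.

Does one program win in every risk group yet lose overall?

No

Low-risk: the CBT program 172/227 = 75.8%, Program A 91/104 = 87.5% → Program A
High-risk: the CBT program 719/4233 = 17.0%, Program A 491/2145 = 22.9% → Program A
Overall: the CBT program 891/4460 = 20.0%, Program A 582/2249 = 25.9% → Program A
Program A wins overall and in every risk group — no reversal.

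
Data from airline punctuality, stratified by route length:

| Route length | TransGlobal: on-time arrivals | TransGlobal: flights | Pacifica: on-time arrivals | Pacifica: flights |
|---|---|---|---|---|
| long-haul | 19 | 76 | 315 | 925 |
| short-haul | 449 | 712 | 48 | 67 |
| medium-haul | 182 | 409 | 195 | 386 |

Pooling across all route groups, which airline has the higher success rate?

TransGlobal

Long-haul: TransGlobal 19/76 = 25.0%, Pacifica 315/925 = 34.1% → Pacifica
Short-haul: TransGlobal 449/712 = 63.1%, Pacifica 48/67 = 71.6% → Pacifica
Medium-haul: TransGlobal 182/409 = 44.5%, Pacifica 195/386 = 50.5% → Pacifica
Overall: TransGlobal 650/1197 = 54.3%, Pacifica 558/1378 = 40.5% → TransGlobal
(Pacifica wins every route group but TransGlobal wins overall — Pacifica's flights skew toward the low-rate long-haul group.)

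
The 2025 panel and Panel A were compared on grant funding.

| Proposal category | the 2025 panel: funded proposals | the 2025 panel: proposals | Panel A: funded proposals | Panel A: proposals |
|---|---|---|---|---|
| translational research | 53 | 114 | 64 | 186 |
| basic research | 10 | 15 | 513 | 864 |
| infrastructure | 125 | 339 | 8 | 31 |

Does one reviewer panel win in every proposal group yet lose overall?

Yes

Translational research: the 2025 panel 53/114 = 46.5%, Panel A 64/186 = 34.4% → the 2025 panel
Basic research: the 2025 panel 10/15 = 66.7%, Panel A 513/864 = 59.4% → the 2025 panel
Infrastructure: the 2025 panel 125/339 = 36.9%, Panel A 8/31 = 25.8% → the 2025 panel
Overall: the 2025 panel 188/468 = 40.2%, Panel A 585/1081 = 54.1% → Panel A
The 2025 panel wins each proposal group but Panel A wins overall — the comparison reverses. The 2025 panel's proposals skew toward infrastructure, which has a lower base rate.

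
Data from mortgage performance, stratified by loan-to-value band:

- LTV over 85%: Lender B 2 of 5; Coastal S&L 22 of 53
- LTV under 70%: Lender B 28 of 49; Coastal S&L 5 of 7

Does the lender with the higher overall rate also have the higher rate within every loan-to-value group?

LTV over 85%: Lender B 2/5 = 40.0%, Coastal S&L 22/53 = 41.5% → Coastal S&L
LTV under 70%: Lender B 28/49 = 57.1%, Coastal S&L 5/7 = 71.4% → Coastal S&L
Overall: Lender B 30/54 = 55.6%, Coastal S&L 27/60 = 45.0% → Lender B
Coastal S&L wins each loan-to-value group but Lender B wins overall — the comparison reverses. Coastal S&L's loans skew toward LTV over 85%, which has a lower base rate.

No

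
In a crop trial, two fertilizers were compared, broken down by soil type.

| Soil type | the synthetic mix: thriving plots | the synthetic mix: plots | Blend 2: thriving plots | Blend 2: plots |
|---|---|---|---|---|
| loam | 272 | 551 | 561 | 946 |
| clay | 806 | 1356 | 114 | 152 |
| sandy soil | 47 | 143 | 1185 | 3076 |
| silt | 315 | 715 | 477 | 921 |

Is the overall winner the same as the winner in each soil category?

No

Loam: the synthetic mix 272/551 = 49.4%, Blend 2 561/946 = 59.3% → Blend 2
Clay: the synthetic mix 806/1356 = 59.4%, Blend 2 114/152 = 75.0% → Blend 2
Sandy soil: the synthetic mix 47/143 = 32.9%, Blend 2 1185/3076 = 38.5% → Blend 2
Silt: the synthetic mix 315/715 = 44.1%, Blend 2 477/921 = 51.8% → Blend 2
Overall: the synthetic mix 1440/2765 = 52.1%, Blend 2 2337/5095 = 45.9% → the synthetic mix
Blend 2 wins each soil group but the synthetic mix wins overall — the comparison reverses. Blend 2's plots skew toward sandy soil, which has a lower base rate.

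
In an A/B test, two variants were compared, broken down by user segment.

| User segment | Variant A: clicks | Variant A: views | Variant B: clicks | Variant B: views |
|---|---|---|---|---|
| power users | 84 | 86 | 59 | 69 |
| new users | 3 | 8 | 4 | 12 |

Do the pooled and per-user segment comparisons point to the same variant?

Power users: Variant A 84/86 = 97.7%, Variant B 59/69 = 85.5% → Variant A
New users: Variant A 3/8 = 37.5%, Variant B 4/12 = 33.3% → Variant A
Overall: Variant A 87/94 = 92.6%, Variant B 63/81 = 77.8% → Variant A
Variant A wins overall and in every user group — no reversal.

Yes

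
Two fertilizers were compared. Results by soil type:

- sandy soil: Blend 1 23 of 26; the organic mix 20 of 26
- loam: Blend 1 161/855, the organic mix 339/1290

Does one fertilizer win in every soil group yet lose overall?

No

Sandy soil: Blend 1 23/26 = 88.5%, the organic mix 20/26 = 76.9% → Blend 1
Loam: Blend 1 161/855 = 18.8%, the organic mix 339/1290 = 26.3% → the organic mix
Overall: Blend 1 184/881 = 20.9%, the organic mix 359/1316 = 27.3% → the organic mix
Neither sweeps: Blend 1 wins 1 of 2 groups, the organic mix wins 1. The organic mix wins overall but not every group — no Simpson reversal.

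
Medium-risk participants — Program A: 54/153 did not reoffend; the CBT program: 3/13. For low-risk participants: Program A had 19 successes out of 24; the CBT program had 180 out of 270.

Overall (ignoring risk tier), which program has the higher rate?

Medium-risk: Program A 54/153 = 35.3%, the CBT program 3/13 = 23.1% → Program A
Low-risk: Program A 19/24 = 79.2%, the CBT program 180/270 = 66.7% → Program A
Overall: Program A 73/177 = 41.2%, the CBT program 183/283 = 64.7% → the CBT program
(Program A wins every risk group but the CBT program wins overall — Program A's participants skew toward the low-rate medium-risk group.)

the CBT program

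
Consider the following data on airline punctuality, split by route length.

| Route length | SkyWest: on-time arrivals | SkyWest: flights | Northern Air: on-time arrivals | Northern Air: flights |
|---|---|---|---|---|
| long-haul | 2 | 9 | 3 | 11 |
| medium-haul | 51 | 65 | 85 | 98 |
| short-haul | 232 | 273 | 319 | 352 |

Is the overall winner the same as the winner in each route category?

Long-haul: SkyWest 2/9 = 22.2%, Northern Air 3/11 = 27.3% → Northern Air
Medium-haul: SkyWest 51/65 = 78.5%, Northern Air 85/98 = 86.7% → Northern Air
Short-haul: SkyWest 232/273 = 85.0%, Northern Air 319/352 = 90.6% → Northern Air
Overall: SkyWest 285/347 = 82.1%, Northern Air 407/461 = 88.3% → Northern Air
Northern Air wins overall and in every route group — no reversal.

Yes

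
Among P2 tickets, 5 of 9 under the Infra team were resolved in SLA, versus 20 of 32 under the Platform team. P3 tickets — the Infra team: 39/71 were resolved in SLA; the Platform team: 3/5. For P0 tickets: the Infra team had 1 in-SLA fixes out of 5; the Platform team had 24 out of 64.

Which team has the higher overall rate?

P2: the Infra team 5/9 = 55.6%, the Platform team 20/32 = 62.5% → the Platform team
P3: the Infra team 39/71 = 54.9%, the Platform team 3/5 = 60.0% → the Platform team
P0: the Infra team 1/5 = 20.0%, the Platform team 24/64 = 37.5% → the Platform team
Overall: the Infra team 45/85 = 52.9%, the Platform team 47/101 = 46.5% → the Infra team
(The Platform team wins every ticket group but the Infra team wins overall — the Platform team's tickets skew toward the low-rate P0 group.)

the Infra team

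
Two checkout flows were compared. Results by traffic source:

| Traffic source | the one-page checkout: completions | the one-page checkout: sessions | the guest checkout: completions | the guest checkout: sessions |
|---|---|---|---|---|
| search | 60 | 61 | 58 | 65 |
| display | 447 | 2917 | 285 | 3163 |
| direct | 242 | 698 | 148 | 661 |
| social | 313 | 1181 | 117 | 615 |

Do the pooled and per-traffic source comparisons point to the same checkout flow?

Yes

Search: the one-page checkout 60/61 = 98.4%, the guest checkout 58/65 = 89.2% → the one-page checkout
Display: the one-page checkout 447/2917 = 15.3%, the guest checkout 285/3163 = 9.0% → the one-page checkout
Direct: the one-page checkout 242/698 = 34.7%, the guest checkout 148/661 = 22.4% → the one-page checkout
Social: the one-page checkout 313/1181 = 26.5%, the guest checkout 117/615 = 19.0% → the one-page checkout
Overall: the one-page checkout 1062/4857 = 21.9%, the guest checkout 608/4504 = 13.5% → the one-page checkout
The one-page checkout wins overall and in every traffic group — no reversal.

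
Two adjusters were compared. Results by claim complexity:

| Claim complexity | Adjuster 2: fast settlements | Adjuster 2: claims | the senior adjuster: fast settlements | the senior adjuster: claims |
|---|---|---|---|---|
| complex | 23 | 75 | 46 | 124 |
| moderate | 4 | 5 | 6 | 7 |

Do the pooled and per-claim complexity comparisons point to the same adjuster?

Complex: Adjuster 2 23/75 = 30.7%, the senior adjuster 46/124 = 37.1% → the senior adjuster
Moderate: Adjuster 2 4/5 = 80.0%, the senior adjuster 6/7 = 85.7% → the senior adjuster
Overall: Adjuster 2 27/80 = 33.8%, the senior adjuster 52/131 = 39.7% → the senior adjuster
The senior adjuster wins overall and in every claim group — no reversal.

Yes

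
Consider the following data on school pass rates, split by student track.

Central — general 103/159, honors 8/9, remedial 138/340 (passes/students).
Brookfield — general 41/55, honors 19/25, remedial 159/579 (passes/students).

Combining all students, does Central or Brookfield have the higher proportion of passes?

Central

General: Central 103/159 = 64.8%, Brookfield 41/55 = 74.5% → Brookfield
Honors: Central 8/9 = 88.9%, Brookfield 19/25 = 76.0% → Central
Remedial: Central 138/340 = 40.6%, Brookfield 159/579 = 27.5% → Central
Overall: Central 249/508 = 49.0%, Brookfield 219/659 = 33.2% → Central
(Neither sweeps every student group, but Central has the higher pooled rate.)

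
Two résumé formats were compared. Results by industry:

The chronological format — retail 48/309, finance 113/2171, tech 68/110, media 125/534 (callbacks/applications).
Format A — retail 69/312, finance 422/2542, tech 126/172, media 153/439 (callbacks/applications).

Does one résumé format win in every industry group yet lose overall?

Retail: the chronological format 48/309 = 15.5%, Format A 69/312 = 22.1% → Format A
Finance: the chronological format 113/2171 = 5.2%, Format A 422/2542 = 16.6% → Format A
Tech: the chronological format 68/110 = 61.8%, Format A 126/172 = 73.3% → Format A
Media: the chronological format 125/534 = 23.4%, Format A 153/439 = 34.9% → Format A
Overall: the chronological format 354/3124 = 11.3%, Format A 770/3465 = 22.2% → Format A
Format A wins overall and in every industry group — no reversal.

No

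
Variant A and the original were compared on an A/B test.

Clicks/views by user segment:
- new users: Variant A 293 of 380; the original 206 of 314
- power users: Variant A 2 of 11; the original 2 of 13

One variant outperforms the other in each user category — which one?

New users: Variant A 293/380 = 77.1%, the original 206/314 = 65.6% → Variant A
Power users: Variant A 2/11 = 18.2%, the original 2/13 = 15.4% → Variant A
Variant A has the higher rate in both groups.

Variant A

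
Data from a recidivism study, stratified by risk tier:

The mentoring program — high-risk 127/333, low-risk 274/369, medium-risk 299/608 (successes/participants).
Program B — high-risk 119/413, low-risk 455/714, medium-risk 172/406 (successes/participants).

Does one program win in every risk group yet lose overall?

No

High-risk: the mentoring program 127/333 = 38.1%, Program B 119/413 = 28.8% → the mentoring program
Low-risk: the mentoring program 274/369 = 74.3%, Program B 455/714 = 63.7% → the mentoring program
Medium-risk: the mentoring program 299/608 = 49.2%, Program B 172/406 = 42.4% → the mentoring program
Overall: the mentoring program 700/1310 = 53.4%, Program B 746/1533 = 48.7% → the mentoring program
The mentoring program wins overall and in every risk group — no reversal.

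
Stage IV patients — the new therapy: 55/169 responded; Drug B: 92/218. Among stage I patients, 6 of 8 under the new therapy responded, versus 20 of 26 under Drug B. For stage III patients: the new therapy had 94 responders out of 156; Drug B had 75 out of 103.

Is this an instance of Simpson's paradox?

No

Stage IV: the new therapy 55/169 = 32.5%, Drug B 92/218 = 42.2% → Drug B
Stage I: the new therapy 6/8 = 75.0%, Drug B 20/26 = 76.9% → Drug B
Stage III: the new therapy 94/156 = 60.3%, Drug B 75/103 = 72.8% → Drug B
Overall: the new therapy 155/333 = 46.5%, Drug B 187/347 = 53.9% → Drug B
Drug B wins overall and in every disease group — no reversal.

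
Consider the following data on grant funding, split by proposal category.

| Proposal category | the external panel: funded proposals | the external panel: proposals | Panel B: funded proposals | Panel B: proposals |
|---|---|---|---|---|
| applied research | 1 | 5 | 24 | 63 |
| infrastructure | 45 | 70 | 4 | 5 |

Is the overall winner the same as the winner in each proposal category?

Applied research: the external panel 1/5 = 20.0%, Panel B 24/63 = 38.1% → Panel B
Infrastructure: the external panel 45/70 = 64.3%, Panel B 4/5 = 80.0% → Panel B
Overall: the external panel 46/75 = 61.3%, Panel B 28/68 = 41.2% → the external panel
Panel B wins each proposal group but the external panel wins overall — the comparison reverses. Panel B's proposals skew toward applied research, which has a lower base rate.

No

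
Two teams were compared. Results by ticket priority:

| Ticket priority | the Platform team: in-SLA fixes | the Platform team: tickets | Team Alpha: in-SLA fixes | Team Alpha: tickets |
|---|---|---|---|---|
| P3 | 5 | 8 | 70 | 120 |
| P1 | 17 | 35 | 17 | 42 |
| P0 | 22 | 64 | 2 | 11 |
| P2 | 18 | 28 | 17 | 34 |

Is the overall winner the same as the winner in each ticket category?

No

P3: the Platform team 5/8 = 62.5%, Team Alpha 70/120 = 58.3% → the Platform team
P1: the Platform team 17/35 = 48.6%, Team Alpha 17/42 = 40.5% → the Platform team
P0: the Platform team 22/64 = 34.4%, Team Alpha 2/11 = 18.2% → the Platform team
P2: the Platform team 18/28 = 64.3%, Team Alpha 17/34 = 50.0% → the Platform team
Overall: the Platform team 62/135 = 45.9%, Team Alpha 106/207 = 51.2% → Team Alpha
The Platform team wins each ticket group but Team Alpha wins overall — the comparison reverses. The Platform team's tickets skew toward P0, which has a lower base rate.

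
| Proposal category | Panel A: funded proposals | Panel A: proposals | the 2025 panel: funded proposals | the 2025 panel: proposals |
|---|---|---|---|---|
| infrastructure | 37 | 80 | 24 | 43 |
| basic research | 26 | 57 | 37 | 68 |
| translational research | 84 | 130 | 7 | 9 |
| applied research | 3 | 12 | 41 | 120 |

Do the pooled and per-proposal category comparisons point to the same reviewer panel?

Infrastructure: Panel A 37/80 = 46.2%, the 2025 panel 24/43 = 55.8% → the 2025 panel
Basic research: Panel A 26/57 = 45.6%, the 2025 panel 37/68 = 54.4% → the 2025 panel
Translational research: Panel A 84/130 = 64.6%, the 2025 panel 7/9 = 77.8% → the 2025 panel
Applied research: Panel A 3/12 = 25.0%, the 2025 panel 41/120 = 34.2% → the 2025 panel
Overall: Panel A 150/279 = 53.8%, the 2025 panel 109/240 = 45.4% → Panel A
The 2025 panel wins each proposal group but Panel A wins overall — the comparison reverses. The 2025 panel's proposals skew toward applied research, which has a lower base rate.

No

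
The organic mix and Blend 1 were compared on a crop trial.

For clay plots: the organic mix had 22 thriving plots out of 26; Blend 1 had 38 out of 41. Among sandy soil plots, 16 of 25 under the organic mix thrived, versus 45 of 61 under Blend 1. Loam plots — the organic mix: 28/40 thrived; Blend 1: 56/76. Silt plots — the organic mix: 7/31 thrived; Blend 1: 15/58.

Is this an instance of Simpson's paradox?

Clay: the organic mix 22/26 = 84.6%, Blend 1 38/41 = 92.7% → Blend 1
Sandy soil: the organic mix 16/25 = 64.0%, Blend 1 45/61 = 73.8% → Blend 1
Loam: the organic mix 28/40 = 70.0%, Blend 1 56/76 = 73.7% → Blend 1
Silt: the organic mix 7/31 = 22.6%, Blend 1 15/58 = 25.9% → Blend 1
Overall: the organic mix 73/122 = 59.8%, Blend 1 154/236 = 65.3% → Blend 1
Blend 1 wins overall and in every soil group — no reversal.

No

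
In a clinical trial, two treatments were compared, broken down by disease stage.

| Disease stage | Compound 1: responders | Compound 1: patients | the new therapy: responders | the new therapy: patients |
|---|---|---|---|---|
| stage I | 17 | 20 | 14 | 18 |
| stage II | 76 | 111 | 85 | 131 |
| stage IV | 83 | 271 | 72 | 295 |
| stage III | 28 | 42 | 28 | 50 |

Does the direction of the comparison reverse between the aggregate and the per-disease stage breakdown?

No

Stage I: Compound 1 17/20 = 85.0%, the new therapy 14/18 = 77.8% → Compound 1
Stage II: Compound 1 76/111 = 68.5%, the new therapy 85/131 = 64.9% → Compound 1
Stage IV: Compound 1 83/271 = 30.6%, the new therapy 72/295 = 24.4% → Compound 1
Stage III: Compound 1 28/42 = 66.7%, the new therapy 28/50 = 56.0% → Compound 1
Overall: Compound 1 204/444 = 45.9%, the new therapy 199/494 = 40.3% → Compound 1
Compound 1 wins overall and in every disease group — no reversal.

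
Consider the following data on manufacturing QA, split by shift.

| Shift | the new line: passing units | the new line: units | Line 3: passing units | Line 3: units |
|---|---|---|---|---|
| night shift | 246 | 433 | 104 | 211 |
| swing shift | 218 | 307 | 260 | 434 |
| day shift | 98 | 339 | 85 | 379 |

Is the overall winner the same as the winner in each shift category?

Yes

Night shift: the new line 246/433 = 56.8%, Line 3 104/211 = 49.3% → the new line
Swing shift: the new line 218/307 = 71.0%, Line 3 260/434 = 59.9% → the new line
Day shift: the new line 98/339 = 28.9%, Line 3 85/379 = 22.4% → the new line
Overall: the new line 562/1079 = 52.1%, Line 3 449/1024 = 43.8% → the new line
The new line wins overall and in every shift group — no reversal.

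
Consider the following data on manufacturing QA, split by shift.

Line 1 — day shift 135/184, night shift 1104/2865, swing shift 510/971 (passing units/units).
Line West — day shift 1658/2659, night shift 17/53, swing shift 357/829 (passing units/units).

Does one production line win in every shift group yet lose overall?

Yes

Day shift: Line 1 135/184 = 73.4%, Line West 1658/2659 = 62.4% → Line 1
Night shift: Line 1 1104/2865 = 38.5%, Line West 17/53 = 32.1% → Line 1
Swing shift: Line 1 510/971 = 52.5%, Line West 357/829 = 43.1% → Line 1
Overall: Line 1 1749/4020 = 43.5%, Line West 2032/3541 = 57.4% → Line West
Line 1 wins each shift group but Line West wins overall — the comparison reverses. Line 1's units skew toward night shift, which has a lower base rate.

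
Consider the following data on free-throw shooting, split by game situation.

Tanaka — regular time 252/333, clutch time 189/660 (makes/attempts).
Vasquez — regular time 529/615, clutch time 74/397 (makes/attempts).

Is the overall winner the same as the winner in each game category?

No

Regular time: Tanaka 252/333 = 75.7%, Vasquez 529/615 = 86.0% → Vasquez
Clutch time: Tanaka 189/660 = 28.6%, Vasquez 74/397 = 18.6% → Tanaka
Overall: Tanaka 441/993 = 44.4%, Vasquez 603/1012 = 59.6% → Vasquez
Neither sweeps: Tanaka wins 1 of 2 groups, Vasquez wins 1. Vasquez wins overall but not every group — no Simpson reversal.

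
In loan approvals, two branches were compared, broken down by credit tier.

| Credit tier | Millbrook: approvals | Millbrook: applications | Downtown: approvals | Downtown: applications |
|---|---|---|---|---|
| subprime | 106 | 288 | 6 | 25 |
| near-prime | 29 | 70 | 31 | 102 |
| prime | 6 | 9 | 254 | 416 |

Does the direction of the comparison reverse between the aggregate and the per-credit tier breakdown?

Subprime: Millbrook 106/288 = 36.8%, Downtown 6/25 = 24.0% → Millbrook
Near-prime: Millbrook 29/70 = 41.4%, Downtown 31/102 = 30.4% → Millbrook
Prime: Millbrook 6/9 = 66.7%, Downtown 254/416 = 61.1% → Millbrook
Overall: Millbrook 141/367 = 38.4%, Downtown 291/543 = 53.6% → Downtown
Millbrook wins each credit group but Downtown wins overall — the comparison reverses. Millbrook's applications skew toward subprime, which has a lower base rate.

Yes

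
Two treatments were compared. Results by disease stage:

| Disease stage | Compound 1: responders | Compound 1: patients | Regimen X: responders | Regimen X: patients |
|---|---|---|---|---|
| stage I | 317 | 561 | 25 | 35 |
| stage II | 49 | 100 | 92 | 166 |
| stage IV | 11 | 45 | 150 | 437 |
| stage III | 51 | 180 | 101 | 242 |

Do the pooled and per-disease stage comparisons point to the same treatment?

Stage I: Compound 1 317/561 = 56.5%, Regimen X 25/35 = 71.4% → Regimen X
Stage II: Compound 1 49/100 = 49.0%, Regimen X 92/166 = 55.4% → Regimen X
Stage IV: Compound 1 11/45 = 24.4%, Regimen X 150/437 = 34.3% → Regimen X
Stage III: Compound 1 51/180 = 28.3%, Regimen X 101/242 = 41.7% → Regimen X
Overall: Compound 1 428/886 = 48.3%, Regimen X 368/880 = 41.8% → Compound 1
Regimen X wins each disease group but Compound 1 wins overall — the comparison reverses. Regimen X's patients skew toward stage IV, which has a lower base rate.

No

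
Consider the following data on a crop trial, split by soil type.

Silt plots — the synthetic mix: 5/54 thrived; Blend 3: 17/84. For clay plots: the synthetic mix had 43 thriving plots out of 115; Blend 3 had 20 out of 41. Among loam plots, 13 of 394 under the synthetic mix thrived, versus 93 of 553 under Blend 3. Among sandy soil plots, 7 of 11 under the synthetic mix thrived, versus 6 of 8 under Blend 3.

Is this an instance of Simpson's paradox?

No

Silt: the synthetic mix 5/54 = 9.3%, Blend 3 17/84 = 20.2% → Blend 3
Clay: the synthetic mix 43/115 = 37.4%, Blend 3 20/41 = 48.8% → Blend 3
Loam: the synthetic mix 13/394 = 3.3%, Blend 3 93/553 = 16.8% → Blend 3
Sandy soil: the synthetic mix 7/11 = 63.6%, Blend 3 6/8 = 75.0% → Blend 3
Overall: the synthetic mix 68/574 = 11.8%, Blend 3 136/686 = 19.8% → Blend 3
Blend 3 wins overall and in every soil group — no reversal.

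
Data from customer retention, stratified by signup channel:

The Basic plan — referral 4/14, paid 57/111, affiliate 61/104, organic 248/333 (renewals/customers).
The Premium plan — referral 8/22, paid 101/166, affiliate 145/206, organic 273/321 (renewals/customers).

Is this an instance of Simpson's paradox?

Referral: the Basic plan 4/14 = 28.6%, the Premium plan 8/22 = 36.4% → the Premium plan
Paid: the Basic plan 57/111 = 51.4%, the Premium plan 101/166 = 60.8% → the Premium plan
Affiliate: the Basic plan 61/104 = 58.7%, the Premium plan 145/206 = 70.4% → the Premium plan
Organic: the Basic plan 248/333 = 74.5%, the Premium plan 273/321 = 85.0% → the Premium plan
Overall: the Basic plan 370/562 = 65.8%, the Premium plan 527/715 = 73.7% → the Premium plan
The Premium plan wins overall and in every signup group — no reversal.

No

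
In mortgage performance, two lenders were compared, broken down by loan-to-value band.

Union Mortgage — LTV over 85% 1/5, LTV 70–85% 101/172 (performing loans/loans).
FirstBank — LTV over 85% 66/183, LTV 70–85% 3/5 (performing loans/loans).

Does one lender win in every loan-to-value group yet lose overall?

LTV over 85%: Union Mortgage 1/5 = 20.0%, FirstBank 66/183 = 36.1% → FirstBank
LTV 70–85%: Union Mortgage 101/172 = 58.7%, FirstBank 3/5 = 60.0% → FirstBank
Overall: Union Mortgage 102/177 = 57.6%, FirstBank 69/188 = 36.7% → Union Mortgage
FirstBank wins each loan-to-value group but Union Mortgage wins overall — the comparison reverses. FirstBank's loans skew toward LTV over 85%, which has a lower base rate.

Yes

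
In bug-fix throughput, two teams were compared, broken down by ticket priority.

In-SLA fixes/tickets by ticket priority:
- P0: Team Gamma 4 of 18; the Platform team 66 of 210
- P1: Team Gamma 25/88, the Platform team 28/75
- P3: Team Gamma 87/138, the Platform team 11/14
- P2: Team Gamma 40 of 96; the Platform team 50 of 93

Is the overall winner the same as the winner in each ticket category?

No

P0: Team Gamma 4/18 = 22.2%, the Platform team 66/210 = 31.4% → the Platform team
P1: Team Gamma 25/88 = 28.4%, the Platform team 28/75 = 37.3% → the Platform team
P3: Team Gamma 87/138 = 63.0%, the Platform team 11/14 = 78.6% → the Platform team
P2: Team Gamma 40/96 = 41.7%, the Platform team 50/93 = 53.8% → the Platform team
Overall: Team Gamma 156/340 = 45.9%, the Platform team 155/392 = 39.5% → Team Gamma
The Platform team wins each ticket group but Team Gamma wins overall — the comparison reverses. The Platform team's tickets skew toward P0, which has a lower base rate.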